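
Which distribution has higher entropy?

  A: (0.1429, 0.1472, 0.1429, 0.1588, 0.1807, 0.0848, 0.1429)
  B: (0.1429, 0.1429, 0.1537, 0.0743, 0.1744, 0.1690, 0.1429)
A

Both distributions are close to uniform, making this a harder comparison.

H(A) = 2.7794 bits
H(B) = 2.7700 bits

The distribution closer to uniform has higher entropy.
Answer: A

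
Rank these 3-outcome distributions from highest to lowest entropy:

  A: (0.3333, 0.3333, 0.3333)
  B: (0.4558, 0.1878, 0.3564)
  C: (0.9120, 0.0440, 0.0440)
A > B > C

Key insight: Entropy is maximized by uniform distributions and minimized by concentrated distributions.

- Uniform distributions have maximum entropy log₂(3) = 1.5850 bits
- The more "peaked" or concentrated a distribution, the lower its entropy

Entropies:
  H(A) = 1.5850 bits
  H(B) = 1.5003 bits
  H(C) = 0.5178 bits

Ranking: A > B > C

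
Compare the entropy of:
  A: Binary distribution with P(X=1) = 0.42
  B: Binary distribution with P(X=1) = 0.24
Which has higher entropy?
A

For binary distributions, entropy is maximized at p=0.5 and decreases as p moves toward 0 or 1.

H(A) = H(0.42) = 0.9815 bits
H(B) = H(0.24) = 0.7950 bits

Distribution A (p=0.42) is closer to uniform (p=0.5), so it has higher entropy.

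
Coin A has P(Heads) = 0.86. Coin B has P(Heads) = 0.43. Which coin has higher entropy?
B

For binary distributions, entropy is maximized at p=0.5 and decreases as p moves toward 0 or 1.

H(A) = H(0.86) = 0.5842 bits
H(B) = H(0.43) = 0.9858 bits

Distribution B (p=0.43) is closer to uniform (p=0.5), so it has higher entropy.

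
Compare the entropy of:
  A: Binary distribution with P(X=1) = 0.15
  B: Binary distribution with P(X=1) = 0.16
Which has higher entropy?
B

For binary distributions, entropy is maximized at p=0.5 and decreases as p moves toward 0 or 1.

H(A) = H(0.15) = 0.6098 bits
H(B) = H(0.16) = 0.6343 bits

Distribution B (p=0.16) is closer to uniform (p=0.5), so it has higher entropy.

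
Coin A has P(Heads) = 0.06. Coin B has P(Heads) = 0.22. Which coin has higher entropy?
B

For binary distributions, entropy is maximized at p=0.5 and decreases as p moves toward 0 or 1.

H(A) = H(0.06) = 0.3274 bits
H(B) = H(0.22) = 0.7602 bits

Distribution B (p=0.22) is closer to uniform (p=0.5), so it has higher entropy.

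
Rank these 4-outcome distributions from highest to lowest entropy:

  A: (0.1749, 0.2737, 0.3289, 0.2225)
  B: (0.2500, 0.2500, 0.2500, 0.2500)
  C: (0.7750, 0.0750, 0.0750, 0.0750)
B > A > C

Key insight: Entropy is maximized by uniform distributions and minimized by concentrated distributions.

- Uniform distributions have maximum entropy log₂(4) = 2.0000 bits
- The more "peaked" or concentrated a distribution, the lower its entropy

Entropies:
  H(A) = 1.9617 bits
  H(B) = 2.0000 bits
  H(C) = 1.1258 bits

Ranking: B > A > C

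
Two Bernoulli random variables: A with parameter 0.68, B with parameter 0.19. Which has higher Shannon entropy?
A

For binary distributions, entropy is maximized at p=0.5 and decreases as p moves toward 0 or 1.

H(A) = H(0.68) = 0.9044 bits
H(B) = H(0.19) = 0.7015 bits

Distribution A (p=0.68) is closer to uniform (p=0.5), so it has higher entropy.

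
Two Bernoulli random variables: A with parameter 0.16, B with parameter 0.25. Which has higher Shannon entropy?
B

For binary distributions, entropy is maximized at p=0.5 and decreases as p moves toward 0 or 1.

H(A) = H(0.16) = 0.6343 bits
H(B) = H(0.25) = 0.8113 bits

Distribution B (p=0.25) is closer to uniform (p=0.5), so it has higher entropy.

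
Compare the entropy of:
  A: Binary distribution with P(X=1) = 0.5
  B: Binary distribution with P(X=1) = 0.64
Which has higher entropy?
A

For binary distributions, entropy is maximized at p=0.5 and decreases as p moves toward 0 or 1.

H(A) = H(0.5) = 1.0000 bits
H(B) = H(0.64) = 0.9427 bits

Distribution A (p=0.5) is closer to uniform (p=0.5), so it has higher entropy.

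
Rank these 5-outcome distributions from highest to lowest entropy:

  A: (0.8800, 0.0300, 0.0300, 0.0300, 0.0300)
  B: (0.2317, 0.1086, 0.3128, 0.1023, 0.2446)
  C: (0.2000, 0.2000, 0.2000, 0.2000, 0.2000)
C > B > A

Key insight: Entropy is maximized by uniform distributions and minimized by concentrated distributions.

- Uniform distributions have maximum entropy log₂(5) = 2.3219 bits
- The more "peaked" or concentrated a distribution, the lower its entropy

Entropies:
  H(A) = 0.7694 bits
  H(B) = 2.1944 bits
  H(C) = 2.3219 bits

Ranking: C > B > A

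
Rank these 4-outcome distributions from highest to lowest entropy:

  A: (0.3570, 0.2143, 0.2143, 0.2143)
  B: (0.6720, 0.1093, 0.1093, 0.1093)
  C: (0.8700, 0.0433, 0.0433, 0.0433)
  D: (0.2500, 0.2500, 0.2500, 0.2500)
D > A > B > C

Key insight: Entropy is maximized by uniform distributions and minimized by concentrated distributions.

Entropies:
  H(A) = 1.9593 bits
  H(B) = 1.4327 bits
  H(C) = 0.7635 bits
  H(D) = 2.0000 bits

Ranking: D > A > B > C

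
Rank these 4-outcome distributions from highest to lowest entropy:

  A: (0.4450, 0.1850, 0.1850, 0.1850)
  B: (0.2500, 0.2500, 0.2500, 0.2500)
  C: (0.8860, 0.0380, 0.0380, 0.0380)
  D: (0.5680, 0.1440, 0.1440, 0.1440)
B > A > D > C

Key insight: Entropy is maximized by uniform distributions and minimized by concentrated distributions.

Entropies:
  H(A) = 1.8709 bits
  H(B) = 2.0000 bits
  H(C) = 0.6926 bits
  H(D) = 1.6713 bits

Ranking: B > A > D > C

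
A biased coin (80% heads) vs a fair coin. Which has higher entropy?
Fair coin

The fair coin is uniform (p=0.5), maximizing binary entropy at 1 bit. The biased coin has H(0.80) ≈ 0.722 bits — its outcome is more predictable, so its entropy is lower.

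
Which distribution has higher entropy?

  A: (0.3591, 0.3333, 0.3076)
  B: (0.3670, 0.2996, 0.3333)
A

Both distributions are close to uniform, making this a harder comparison.

H(A) = 1.5821 bits
H(B) = 1.5800 bits

The distribution closer to uniform has higher entropy.
Answer: A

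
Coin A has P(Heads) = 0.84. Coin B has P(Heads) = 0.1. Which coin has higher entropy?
A

For binary distributions, entropy is maximized at p=0.5 and decreases as p moves toward 0 or 1.

H(A) = H(0.84) = 0.6343 bits
H(B) = H(0.1) = 0.4690 bits

Distribution A (p=0.84) is closer to uniform (p=0.5), so it has higher entropy.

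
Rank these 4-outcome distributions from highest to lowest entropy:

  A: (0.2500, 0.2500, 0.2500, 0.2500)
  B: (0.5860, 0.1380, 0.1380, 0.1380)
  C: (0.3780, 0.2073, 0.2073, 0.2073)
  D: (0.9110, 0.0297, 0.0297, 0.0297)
A > C > B > D

Key insight: Entropy is maximized by uniform distributions and minimized by concentrated distributions.

Entropies:
  H(A) = 2.0000 bits
  H(B) = 1.6347 bits
  H(C) = 1.9425 bits
  H(D) = 0.5742 bits

Ranking: A > C > B > D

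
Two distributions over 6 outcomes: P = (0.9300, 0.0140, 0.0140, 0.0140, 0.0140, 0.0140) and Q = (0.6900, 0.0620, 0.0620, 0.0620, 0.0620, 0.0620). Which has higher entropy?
Q

P is highly concentrated on one outcome (93%), making it nearly deterministic. Q spreads its mass more evenly (max 69%). The more spread-out distribution has higher entropy: H(P) ≈ 0.528 bits, H(Q) ≈ 1.613 bits.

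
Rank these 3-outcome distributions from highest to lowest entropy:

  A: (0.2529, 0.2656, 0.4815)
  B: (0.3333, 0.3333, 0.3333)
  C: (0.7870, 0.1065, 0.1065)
B > A > C

Key insight: Entropy is maximized by uniform distributions and minimized by concentrated distributions.

- Uniform distributions have maximum entropy log₂(3) = 1.5850 bits
- The more "peaked" or concentrated a distribution, the lower its entropy

Entropies:
  H(A) = 1.5173 bits
  H(B) = 1.5850 bits
  H(C) = 0.9602 bits

Ranking: B > A > C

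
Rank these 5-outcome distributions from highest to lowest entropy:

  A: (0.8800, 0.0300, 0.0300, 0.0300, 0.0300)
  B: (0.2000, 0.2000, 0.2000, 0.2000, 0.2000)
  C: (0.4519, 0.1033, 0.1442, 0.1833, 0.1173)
B > C > A

Key insight: Entropy is maximized by uniform distributions and minimized by concentrated distributions.

- Uniform distributions have maximum entropy log₂(5) = 2.3219 bits
- The more "peaked" or concentrated a distribution, the lower its entropy

Entropies:
  H(A) = 0.7694 bits
  H(B) = 2.3219 bits
  H(C) = 2.0703 bits

Ranking: B > C > A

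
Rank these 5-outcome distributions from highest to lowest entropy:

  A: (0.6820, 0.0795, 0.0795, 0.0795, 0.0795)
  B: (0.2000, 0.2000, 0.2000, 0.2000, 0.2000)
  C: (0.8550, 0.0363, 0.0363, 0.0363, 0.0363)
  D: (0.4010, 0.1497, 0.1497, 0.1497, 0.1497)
B > D > A > C

Key insight: Entropy is maximized by uniform distributions and minimized by concentrated distributions.

Entropies:
  H(A) = 1.5382 bits
  H(B) = 2.3219 bits
  H(C) = 0.8872 bits
  H(D) = 2.1695 bits

Ranking: B > D > A > C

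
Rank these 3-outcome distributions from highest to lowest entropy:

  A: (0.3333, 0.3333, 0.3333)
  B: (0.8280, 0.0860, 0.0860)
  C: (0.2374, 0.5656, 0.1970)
A > C > B

Key insight: Entropy is maximized by uniform distributions and minimized by concentrated distributions.

- Uniform distributions have maximum entropy log₂(3) = 1.5850 bits
- The more "peaked" or concentrated a distribution, the lower its entropy

Entropies:
  H(A) = 1.5850 bits
  H(B) = 0.8343 bits
  H(C) = 1.4192 bits

Ranking: A > C > B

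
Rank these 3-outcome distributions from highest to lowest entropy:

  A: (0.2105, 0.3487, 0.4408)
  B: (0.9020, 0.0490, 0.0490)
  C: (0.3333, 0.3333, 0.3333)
C > A > B

Key insight: Entropy is maximized by uniform distributions and minimized by concentrated distributions.

- Uniform distributions have maximum entropy log₂(3) = 1.5850 bits
- The more "peaked" or concentrated a distribution, the lower its entropy

Entropies:
  H(A) = 1.5242 bits
  H(B) = 0.5606 bits
  H(C) = 1.5850 bits

Ranking: C > A > B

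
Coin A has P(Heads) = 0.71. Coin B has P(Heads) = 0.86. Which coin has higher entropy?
A

For binary distributions, entropy is maximized at p=0.5 and decreases as p moves toward 0 or 1.

H(A) = H(0.71) = 0.8687 bits
H(B) = H(0.86) = 0.5842 bits

Distribution A (p=0.71) is closer to uniform (p=0.5), so it has higher entropy.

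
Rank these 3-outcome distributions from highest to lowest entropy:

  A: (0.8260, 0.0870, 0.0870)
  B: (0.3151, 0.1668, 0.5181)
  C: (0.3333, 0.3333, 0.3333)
C > B > A

Key insight: Entropy is maximized by uniform distributions and minimized by concentrated distributions.

- Uniform distributions have maximum entropy log₂(3) = 1.5850 bits
- The more "peaked" or concentrated a distribution, the lower its entropy

Entropies:
  H(A) = 0.8408 bits
  H(B) = 1.4474 bits
  H(C) = 1.5850 bits

Ranking: C > B > A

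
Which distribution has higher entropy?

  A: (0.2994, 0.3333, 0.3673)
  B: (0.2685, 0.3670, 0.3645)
A

Both distributions are close to uniform, making this a harder comparison.

H(A) = 1.5800 bits
H(B) = 1.5708 bits

The distribution closer to uniform has higher entropy.
Answer: A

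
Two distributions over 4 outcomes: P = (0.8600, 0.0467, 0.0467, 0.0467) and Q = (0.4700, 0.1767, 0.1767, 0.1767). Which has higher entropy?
Q

P is highly concentrated on one outcome (86%), making it nearly deterministic. Q spreads its mass more evenly (max 47%). The more spread-out distribution has higher entropy: H(P) ≈ 0.806 bits, H(Q) ≈ 1.837 bits.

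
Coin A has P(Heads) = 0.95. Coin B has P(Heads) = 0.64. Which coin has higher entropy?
B

For binary distributions, entropy is maximized at p=0.5 and decreases as p moves toward 0 or 1.

H(A) = H(0.95) = 0.2864 bits
H(B) = H(0.64) = 0.9427 bits

Distribution B (p=0.64) is closer to uniform (p=0.5), so it has higher entropy.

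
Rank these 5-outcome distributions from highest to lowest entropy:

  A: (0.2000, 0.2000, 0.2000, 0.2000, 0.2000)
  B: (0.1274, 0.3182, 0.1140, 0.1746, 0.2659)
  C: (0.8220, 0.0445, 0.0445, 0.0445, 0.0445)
A > B > C

Key insight: Entropy is maximized by uniform distributions and minimized by concentrated distributions.

- Uniform distributions have maximum entropy log₂(5) = 2.3219 bits
- The more "peaked" or concentrated a distribution, the lower its entropy

Entropies:
  H(A) = 2.3219 bits
  H(B) = 2.2092 bits
  H(C) = 1.0317 bits

Ranking: A > B > C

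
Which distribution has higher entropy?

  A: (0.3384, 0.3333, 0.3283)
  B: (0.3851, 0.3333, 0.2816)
A

Both distributions are close to uniform, making this a harder comparison.

H(A) = 1.5849 bits
H(B) = 1.5733 bits

The distribution closer to uniform has higher entropy.
Answer: A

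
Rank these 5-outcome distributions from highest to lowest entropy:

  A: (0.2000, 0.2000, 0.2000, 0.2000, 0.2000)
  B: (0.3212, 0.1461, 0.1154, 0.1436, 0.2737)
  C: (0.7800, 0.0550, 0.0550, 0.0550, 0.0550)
A > B > C

Key insight: Entropy is maximized by uniform distributions and minimized by concentrated distributions.

- Uniform distributions have maximum entropy log₂(5) = 2.3219 bits
- The more "peaked" or concentrated a distribution, the lower its entropy

Entropies:
  H(A) = 2.3219 bits
  H(B) = 2.2049 bits
  H(C) = 1.2002 bits

Ranking: A > B > C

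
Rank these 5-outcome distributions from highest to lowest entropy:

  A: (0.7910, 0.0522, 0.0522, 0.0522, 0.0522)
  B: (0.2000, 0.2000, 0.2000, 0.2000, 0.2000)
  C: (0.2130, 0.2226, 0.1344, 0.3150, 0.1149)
B > C > A

Key insight: Entropy is maximized by uniform distributions and minimized by concentrated distributions.

- Uniform distributions have maximum entropy log₂(5) = 2.3219 bits
- The more "peaked" or concentrated a distribution, the lower its entropy

Entropies:
  H(A) = 1.1576 bits
  H(B) = 2.3219 bits
  H(C) = 2.2306 bits

Ranking: B > C > A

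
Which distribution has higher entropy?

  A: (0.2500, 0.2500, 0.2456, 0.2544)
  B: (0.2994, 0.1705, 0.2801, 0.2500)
A

Both distributions are close to uniform, making this a harder comparison.

H(A) = 1.9999 bits
H(B) = 1.9703 bits

The distribution closer to uniform has higher entropy.
Answer: A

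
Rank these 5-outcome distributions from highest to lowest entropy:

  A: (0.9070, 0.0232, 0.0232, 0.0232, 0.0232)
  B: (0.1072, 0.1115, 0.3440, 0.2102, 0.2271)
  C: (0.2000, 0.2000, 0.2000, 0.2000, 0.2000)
C > B > A

Key insight: Entropy is maximized by uniform distributions and minimized by concentrated distributions.

- Uniform distributions have maximum entropy log₂(5) = 2.3219 bits
- The more "peaked" or concentrated a distribution, the lower its entropy

Entropies:
  H(A) = 0.6324 bits
  H(B) = 2.1865 bits
  H(C) = 2.3219 bits

Ranking: C > B > A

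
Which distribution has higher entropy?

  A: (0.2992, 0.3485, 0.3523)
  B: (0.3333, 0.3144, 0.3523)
B

Both distributions are close to uniform, making this a harder comparison.

H(A) = 1.5811 bits
H(B) = 1.5834 bits

The distribution closer to uniform has higher entropy.
Answer: B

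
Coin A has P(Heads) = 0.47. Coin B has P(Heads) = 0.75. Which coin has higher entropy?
A

For binary distributions, entropy is maximized at p=0.5 and decreases as p moves toward 0 or 1.

H(A) = H(0.47) = 0.9974 bits
H(B) = H(0.75) = 0.8113 bits

Distribution A (p=0.47) is closer to uniform (p=0.5), so it has higher entropy.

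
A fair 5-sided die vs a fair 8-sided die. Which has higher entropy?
8-sided die

Both are uniform distributions; for uniform over n outcomes, H = log₂(n). H(5-sided) = log₂(5) = 2.322 bits and H(8-sided) = log₂(8) = 3.000 bits. More outcomes in a uniform distribution means higher entropy.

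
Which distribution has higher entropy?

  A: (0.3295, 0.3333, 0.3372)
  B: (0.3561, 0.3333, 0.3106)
A

Both distributions are close to uniform, making this a harder comparison.

H(A) = 1.5849 bits
H(B) = 1.5827 bits

The distribution closer to uniform has higher entropy.
Answer: A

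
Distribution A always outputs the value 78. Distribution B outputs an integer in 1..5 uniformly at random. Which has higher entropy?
B

A is deterministic, so H(A) = 0. B is uniform over 5 outcomes, so H(B) = log₂(5) = 2.322 bits. Any distribution with genuine randomness has higher entropy than a deterministic one.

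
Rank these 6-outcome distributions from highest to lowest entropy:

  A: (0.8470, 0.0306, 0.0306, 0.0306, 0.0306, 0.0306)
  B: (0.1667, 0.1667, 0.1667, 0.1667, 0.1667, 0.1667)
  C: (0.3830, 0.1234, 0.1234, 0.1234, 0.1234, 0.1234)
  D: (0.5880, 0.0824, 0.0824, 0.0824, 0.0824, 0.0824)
B > C > D > A

Key insight: Entropy is maximized by uniform distributions and minimized by concentrated distributions.

Entropies:
  H(A) = 0.9726 bits
  H(B) = 2.5850 bits
  H(C) = 2.3928 bits
  H(D) = 1.9342 bits

Ranking: B > C > D > A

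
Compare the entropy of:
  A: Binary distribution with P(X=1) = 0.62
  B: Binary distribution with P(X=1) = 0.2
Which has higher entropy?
A

For binary distributions, entropy is maximized at p=0.5 and decreases as p moves toward 0 or 1.

H(A) = H(0.62) = 0.9580 bits
H(B) = H(0.2) = 0.7219 bits

Distribution A (p=0.62) is closer to uniform (p=0.5), so it has higher entropy.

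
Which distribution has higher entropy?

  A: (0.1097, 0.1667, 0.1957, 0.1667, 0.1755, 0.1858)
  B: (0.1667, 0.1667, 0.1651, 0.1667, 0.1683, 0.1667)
B

Both distributions are close to uniform, making this a harder comparison.

H(A) = 2.5637 bits
H(B) = 2.5849 bits

The distribution closer to uniform has higher entropy.
Answer: B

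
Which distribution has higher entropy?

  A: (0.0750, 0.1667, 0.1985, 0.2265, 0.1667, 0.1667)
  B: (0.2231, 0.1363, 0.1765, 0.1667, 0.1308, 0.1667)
B

Both distributions are close to uniform, making this a harder comparison.

H(A) = 2.5211 bits
H(B) = 2.5618 bits

The distribution closer to uniform has higher entropy.
Answer: B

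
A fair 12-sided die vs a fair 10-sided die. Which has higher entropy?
12-sided die

Both are uniform distributions; for uniform over n outcomes, H = log₂(n). H(12-sided) = log₂(12) = 3.585 bits and H(10-sided) = log₂(10) = 3.322 bits. More outcomes in a uniform distribution means higher entropy.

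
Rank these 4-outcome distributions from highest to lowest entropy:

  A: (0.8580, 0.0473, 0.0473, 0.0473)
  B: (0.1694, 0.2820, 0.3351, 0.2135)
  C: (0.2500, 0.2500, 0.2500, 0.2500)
C > B > A

Key insight: Entropy is maximized by uniform distributions and minimized by concentrated distributions.

- Uniform distributions have maximum entropy log₂(4) = 2.0000 bits
- The more "peaked" or concentrated a distribution, the lower its entropy

Entropies:
  H(A) = 0.8145 bits
  H(B) = 1.9531 bits
  H(C) = 2.0000 bits

Ranking: C > B > A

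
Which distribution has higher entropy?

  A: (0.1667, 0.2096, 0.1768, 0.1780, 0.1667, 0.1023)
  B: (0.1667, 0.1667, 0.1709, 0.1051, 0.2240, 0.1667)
A

Both distributions are close to uniform, making this a harder comparison.

H(A) = 2.5558 bits
H(B) = 2.5531 bits

The distribution closer to uniform has higher entropy.
Answer: A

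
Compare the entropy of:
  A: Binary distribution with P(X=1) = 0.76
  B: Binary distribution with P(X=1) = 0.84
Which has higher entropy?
A

For binary distributions, entropy is maximized at p=0.5 and decreases as p moves toward 0 or 1.

H(A) = H(0.76) = 0.7950 bits
H(B) = H(0.84) = 0.6343 bits

Distribution A (p=0.76) is closer to uniform (p=0.5), so it has higher entropy.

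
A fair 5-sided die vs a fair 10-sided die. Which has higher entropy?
10-sided die

Both are uniform distributions; for uniform over n outcomes, H = log₂(n). H(5-sided) = log₂(5) = 2.322 bits and H(10-sided) = log₂(10) = 3.322 bits. More outcomes in a uniform distribution means higher entropy.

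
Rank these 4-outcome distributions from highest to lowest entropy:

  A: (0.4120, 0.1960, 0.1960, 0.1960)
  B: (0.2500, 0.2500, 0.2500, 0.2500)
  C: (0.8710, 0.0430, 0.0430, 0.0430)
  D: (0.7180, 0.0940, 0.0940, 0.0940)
B > A > D > C

Key insight: Entropy is maximized by uniform distributions and minimized by concentrated distributions.

Entropies:
  H(A) = 1.9095 bits
  H(B) = 2.0000 bits
  H(C) = 0.7591 bits
  H(D) = 1.3051 bits

Ranking: B > A > D > C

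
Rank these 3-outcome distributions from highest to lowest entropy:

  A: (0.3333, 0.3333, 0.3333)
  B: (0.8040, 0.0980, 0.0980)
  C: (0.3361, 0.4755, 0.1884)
A > C > B

Key insight: Entropy is maximized by uniform distributions and minimized by concentrated distributions.

- Uniform distributions have maximum entropy log₂(3) = 1.5850 bits
- The more "peaked" or concentrated a distribution, the lower its entropy

Entropies:
  H(A) = 1.5850 bits
  H(B) = 0.9099 bits
  H(C) = 1.4924 bits

Ranking: A > C > B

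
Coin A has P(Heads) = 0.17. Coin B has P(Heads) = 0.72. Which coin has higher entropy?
B

For binary distributions, entropy is maximized at p=0.5 and decreases as p moves toward 0 or 1.

H(A) = H(0.17) = 0.6577 bits
H(B) = H(0.72) = 0.8555 bits

Distribution B (p=0.72) is closer to uniform (p=0.5), so it has higher entropy.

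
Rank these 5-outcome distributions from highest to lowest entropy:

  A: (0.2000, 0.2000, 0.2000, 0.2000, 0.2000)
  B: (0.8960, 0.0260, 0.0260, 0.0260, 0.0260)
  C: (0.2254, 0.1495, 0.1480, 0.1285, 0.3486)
A > C > B

Key insight: Entropy is maximized by uniform distributions and minimized by concentrated distributions.

- Uniform distributions have maximum entropy log₂(5) = 2.3219 bits
- The more "peaked" or concentrated a distribution, the lower its entropy

Entropies:
  H(A) = 2.3219 bits
  H(B) = 0.6895 bits
  H(C) = 2.2127 bits

Ranking: A > C > B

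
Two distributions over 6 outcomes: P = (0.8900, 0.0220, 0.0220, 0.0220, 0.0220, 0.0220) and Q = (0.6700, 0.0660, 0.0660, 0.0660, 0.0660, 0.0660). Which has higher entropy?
Q

P is highly concentrated on one outcome (89%), making it nearly deterministic. Q spreads its mass more evenly (max 67%). The more spread-out distribution has higher entropy: H(P) ≈ 0.755 bits, H(Q) ≈ 1.681 bits.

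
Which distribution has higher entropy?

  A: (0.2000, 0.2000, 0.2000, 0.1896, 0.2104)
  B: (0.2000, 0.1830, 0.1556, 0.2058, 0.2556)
A

Both distributions are close to uniform, making this a harder comparison.

H(A) = 2.3211 bits
H(B) = 2.3028 bits

The distribution closer to uniform has higher entropy.
Answer: A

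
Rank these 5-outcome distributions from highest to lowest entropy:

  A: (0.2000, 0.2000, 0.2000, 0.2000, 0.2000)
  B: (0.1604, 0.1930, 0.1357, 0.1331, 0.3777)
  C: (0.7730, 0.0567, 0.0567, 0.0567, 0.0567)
A > B > C

Key insight: Entropy is maximized by uniform distributions and minimized by concentrated distributions.

- Uniform distributions have maximum entropy log₂(5) = 2.3219 bits
- The more "peaked" or concentrated a distribution, the lower its entropy

Entropies:
  H(A) = 2.3219 bits
  H(B) = 2.1905 bits
  H(C) = 1.2267 bits

Ranking: A > B > C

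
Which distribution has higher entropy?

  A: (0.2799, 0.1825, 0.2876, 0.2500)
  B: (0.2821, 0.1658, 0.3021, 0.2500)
A

Both distributions are close to uniform, making this a harder comparison.

H(A) = 1.9791 bits
H(B) = 1.9666 bits

The distribution closer to uniform has higher entropy.
Answer: A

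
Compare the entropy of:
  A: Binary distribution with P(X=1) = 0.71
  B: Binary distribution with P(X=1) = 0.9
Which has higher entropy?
A

For binary distributions, entropy is maximized at p=0.5 and decreases as p moves toward 0 or 1.

H(A) = H(0.71) = 0.8687 bits
H(B) = H(0.9) = 0.4690 bits

Distribution A (p=0.71) is closer to uniform (p=0.5), so it has higher entropy.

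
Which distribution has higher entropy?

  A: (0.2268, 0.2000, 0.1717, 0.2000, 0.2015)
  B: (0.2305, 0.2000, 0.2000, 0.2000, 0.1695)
A

Both distributions are close to uniform, making this a harder comparison.

H(A) = 2.3164 bits
H(B) = 2.3152 bits

The distribution closer to uniform has higher entropy.
Answer: A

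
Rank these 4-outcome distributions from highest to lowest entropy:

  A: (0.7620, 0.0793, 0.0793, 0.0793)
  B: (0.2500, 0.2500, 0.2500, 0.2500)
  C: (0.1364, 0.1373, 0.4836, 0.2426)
B > C > A

Key insight: Entropy is maximized by uniform distributions and minimized by concentrated distributions.

- Uniform distributions have maximum entropy log₂(4) = 2.0000 bits
- The more "peaked" or concentrated a distribution, the lower its entropy

Entropies:
  H(A) = 1.1689 bits
  H(B) = 2.0000 bits
  H(C) = 1.7880 bits

Ranking: B > C > A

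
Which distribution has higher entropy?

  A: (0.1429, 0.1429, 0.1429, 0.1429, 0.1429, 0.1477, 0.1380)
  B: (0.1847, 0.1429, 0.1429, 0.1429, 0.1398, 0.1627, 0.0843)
A

Both distributions are close to uniform, making this a harder comparison.

H(A) = 2.8071 bits
H(B) = 2.7770 bits

The distribution closer to uniform has higher entropy.
Answer: A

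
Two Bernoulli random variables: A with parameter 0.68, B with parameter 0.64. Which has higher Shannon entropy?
B

For binary distributions, entropy is maximized at p=0.5 and decreases as p moves toward 0 or 1.

H(A) = H(0.68) = 0.9044 bits
H(B) = H(0.64) = 0.9427 bits

Distribution B (p=0.64) is closer to uniform (p=0.5), so it has higher entropy.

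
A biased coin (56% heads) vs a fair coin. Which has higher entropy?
Fair coin

The fair coin is uniform (p=0.5), maximizing binary entropy at 1 bit. The biased coin has H(0.56) ≈ 0.990 bits — its outcome is more predictable, so its entropy is lower.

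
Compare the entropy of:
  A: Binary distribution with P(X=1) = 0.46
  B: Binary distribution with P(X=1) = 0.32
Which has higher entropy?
A

For binary distributions, entropy is maximized at p=0.5 and decreases as p moves toward 0 or 1.

H(A) = H(0.46) = 0.9954 bits
H(B) = H(0.32) = 0.9044 bits

Distribution A (p=0.46) is closer to uniform (p=0.5), so it has higher entropy.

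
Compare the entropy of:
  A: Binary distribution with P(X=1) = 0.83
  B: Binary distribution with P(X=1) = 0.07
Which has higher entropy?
A

For binary distributions, entropy is maximized at p=0.5 and decreases as p moves toward 0 or 1.

H(A) = H(0.83) = 0.6577 bits
H(B) = H(0.07) = 0.3659 bits

Distribution A (p=0.83) is closer to uniform (p=0.5), so it has higher entropy.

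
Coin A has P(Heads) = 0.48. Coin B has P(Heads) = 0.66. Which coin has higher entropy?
A

For binary distributions, entropy is maximized at p=0.5 and decreases as p moves toward 0 or 1.

H(A) = H(0.48) = 0.9988 bits
H(B) = H(0.66) = 0.9248 bits

Distribution A (p=0.48) is closer to uniform (p=0.5), so it has higher entropy.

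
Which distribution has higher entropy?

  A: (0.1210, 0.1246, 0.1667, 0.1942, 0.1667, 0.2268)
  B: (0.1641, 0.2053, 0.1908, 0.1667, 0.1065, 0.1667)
B

Both distributions are close to uniform, making this a harder comparison.

H(A) = 2.5494 bits
H(B) = 2.5585 bits

The distribution closer to uniform has higher entropy.
Answer: B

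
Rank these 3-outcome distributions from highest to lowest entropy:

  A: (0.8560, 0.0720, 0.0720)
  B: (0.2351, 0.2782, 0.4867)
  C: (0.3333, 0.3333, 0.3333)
C > B > A

Key insight: Entropy is maximized by uniform distributions and minimized by concentrated distributions.

- Uniform distributions have maximum entropy log₂(3) = 1.5850 bits
- The more "peaked" or concentrated a distribution, the lower its entropy

Entropies:
  H(A) = 0.7386 bits
  H(B) = 1.5102 bits
  H(C) = 1.5850 bits

Ranking: C > B > A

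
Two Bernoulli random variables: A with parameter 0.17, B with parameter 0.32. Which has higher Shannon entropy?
B

For binary distributions, entropy is maximized at p=0.5 and decreases as p moves toward 0 or 1.

H(A) = H(0.17) = 0.6577 bits
H(B) = H(0.32) = 0.9044 bits

Distribution B (p=0.32) is closer to uniform (p=0.5), so it has higher entropy.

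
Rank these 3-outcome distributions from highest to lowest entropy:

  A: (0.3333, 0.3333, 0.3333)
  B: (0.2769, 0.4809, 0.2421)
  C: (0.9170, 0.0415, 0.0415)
A > B > C

Key insight: Entropy is maximized by uniform distributions and minimized by concentrated distributions.

- Uniform distributions have maximum entropy log₂(3) = 1.5850 bits
- The more "peaked" or concentrated a distribution, the lower its entropy

Entropies:
  H(A) = 1.5850 bits
  H(B) = 1.5163 bits
  H(C) = 0.4957 bits

Ranking: A > B > C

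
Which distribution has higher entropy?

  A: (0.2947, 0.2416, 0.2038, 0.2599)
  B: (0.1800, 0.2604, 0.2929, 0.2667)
A

Both distributions are close to uniform, making this a harder comparison.

H(A) = 1.9875 bits
H(B) = 1.9782 bits

The distribution closer to uniform has higher entropy.
Answer: A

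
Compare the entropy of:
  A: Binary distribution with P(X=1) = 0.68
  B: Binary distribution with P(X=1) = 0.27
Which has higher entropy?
A

For binary distributions, entropy is maximized at p=0.5 and decreases as p moves toward 0 or 1.

H(A) = H(0.68) = 0.9044 bits
H(B) = H(0.27) = 0.8415 bits

Distribution A (p=0.68) is closer to uniform (p=0.5), so it has higher entropy.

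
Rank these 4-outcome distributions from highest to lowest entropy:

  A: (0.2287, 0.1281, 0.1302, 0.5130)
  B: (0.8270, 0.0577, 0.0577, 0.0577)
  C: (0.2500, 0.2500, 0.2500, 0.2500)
C > A > B

Key insight: Entropy is maximized by uniform distributions and minimized by concentrated distributions.

- Uniform distributions have maximum entropy log₂(4) = 2.0000 bits
- The more "peaked" or concentrated a distribution, the lower its entropy

Entropies:
  H(A) = 1.7435 bits
  H(B) = 0.9387 bits
  H(C) = 2.0000 bits

Ranking: C > A > B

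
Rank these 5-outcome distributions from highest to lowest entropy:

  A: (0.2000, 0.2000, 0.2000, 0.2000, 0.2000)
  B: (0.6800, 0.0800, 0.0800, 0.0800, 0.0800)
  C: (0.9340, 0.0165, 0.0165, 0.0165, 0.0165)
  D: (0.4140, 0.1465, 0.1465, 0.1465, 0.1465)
A > D > B > C

Key insight: Entropy is maximized by uniform distributions and minimized by concentrated distributions.

Entropies:
  H(A) = 2.3219 bits
  H(B) = 1.5444 bits
  H(C) = 0.4828 bits
  H(D) = 2.1506 bits

Ranking: A > D > B > C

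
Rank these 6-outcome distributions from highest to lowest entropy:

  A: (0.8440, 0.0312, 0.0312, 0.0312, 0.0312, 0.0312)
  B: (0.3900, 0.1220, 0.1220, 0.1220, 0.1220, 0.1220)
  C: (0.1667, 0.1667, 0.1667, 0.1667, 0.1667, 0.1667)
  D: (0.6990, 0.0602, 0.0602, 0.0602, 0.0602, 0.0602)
C > B > D > A

Key insight: Entropy is maximized by uniform distributions and minimized by concentrated distributions.

Entropies:
  H(A) = 0.9869 bits
  H(B) = 2.3812 bits
  H(C) = 2.5850 bits
  H(D) = 1.5814 bits

Ranking: C > B > D > A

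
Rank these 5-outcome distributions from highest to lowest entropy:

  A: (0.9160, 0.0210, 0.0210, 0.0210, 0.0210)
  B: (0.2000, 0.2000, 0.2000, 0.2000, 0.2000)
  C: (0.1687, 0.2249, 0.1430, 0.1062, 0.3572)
B > C > A

Key insight: Entropy is maximized by uniform distributions and minimized by concentrated distributions.

- Uniform distributions have maximum entropy log₂(5) = 2.3219 bits
- The more "peaked" or concentrated a distribution, the lower its entropy

Entropies:
  H(A) = 0.5841 bits
  H(B) = 2.3219 bits
  H(C) = 2.1926 bits

Ranking: B > C > A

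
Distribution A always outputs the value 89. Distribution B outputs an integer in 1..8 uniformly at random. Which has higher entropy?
B

A is deterministic, so H(A) = 0. B is uniform over 8 outcomes, so H(B) = log₂(8) = 3.000 bits. Any distribution with genuine randomness has higher entropy than a deterministic one.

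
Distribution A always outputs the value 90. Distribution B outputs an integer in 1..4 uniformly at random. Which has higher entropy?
B

A is deterministic, so H(A) = 0. B is uniform over 4 outcomes, so H(B) = log₂(4) = 2.000 bits. Any distribution with genuine randomness has higher entropy than a deterministic one.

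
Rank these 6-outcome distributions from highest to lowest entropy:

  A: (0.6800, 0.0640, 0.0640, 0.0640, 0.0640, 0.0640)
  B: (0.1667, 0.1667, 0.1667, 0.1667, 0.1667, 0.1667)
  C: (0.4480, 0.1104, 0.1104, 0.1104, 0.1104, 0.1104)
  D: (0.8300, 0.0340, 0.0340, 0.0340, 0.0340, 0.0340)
B > C > A > D

Key insight: Entropy is maximized by uniform distributions and minimized by concentrated distributions.

Entropies:
  H(A) = 1.6474 bits
  H(B) = 2.5850 bits
  H(C) = 2.2739 bits
  H(D) = 1.0524 bits

Ranking: B > C > A > D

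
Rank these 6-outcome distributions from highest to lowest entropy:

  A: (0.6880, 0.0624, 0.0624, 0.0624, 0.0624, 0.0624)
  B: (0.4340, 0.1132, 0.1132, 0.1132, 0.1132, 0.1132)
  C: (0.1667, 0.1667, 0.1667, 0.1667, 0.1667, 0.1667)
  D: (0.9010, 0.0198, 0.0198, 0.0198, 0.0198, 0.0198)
C > B > A > D

Key insight: Entropy is maximized by uniform distributions and minimized by concentrated distributions.

Entropies:
  H(A) = 1.6199 bits
  H(B) = 2.3016 bits
  H(C) = 2.5850 bits
  H(D) = 0.6957 bits

Ranking: C > B > A > D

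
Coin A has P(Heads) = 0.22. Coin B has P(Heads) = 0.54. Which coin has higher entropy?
B

For binary distributions, entropy is maximized at p=0.5 and decreases as p moves toward 0 or 1.

H(A) = H(0.22) = 0.7602 bits
H(B) = H(0.54) = 0.9954 bits

Distribution B (p=0.54) is closer to uniform (p=0.5), so it has higher entropy.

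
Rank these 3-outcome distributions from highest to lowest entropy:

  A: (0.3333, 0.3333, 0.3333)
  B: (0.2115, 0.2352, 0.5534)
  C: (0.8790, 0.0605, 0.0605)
A > B > C

Key insight: Entropy is maximized by uniform distributions and minimized by concentrated distributions.

- Uniform distributions have maximum entropy log₂(3) = 1.5850 bits
- The more "peaked" or concentrated a distribution, the lower its entropy

Entropies:
  H(A) = 1.5850 bits
  H(B) = 1.4375 bits
  H(C) = 0.6532 bits

Ranking: A > B > C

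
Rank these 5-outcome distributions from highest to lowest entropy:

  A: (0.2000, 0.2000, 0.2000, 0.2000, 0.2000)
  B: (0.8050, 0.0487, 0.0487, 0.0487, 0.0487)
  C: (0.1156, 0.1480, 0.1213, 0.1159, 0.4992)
A > C > B

Key insight: Entropy is maximized by uniform distributions and minimized by concentrated distributions.

- Uniform distributions have maximum entropy log₂(5) = 2.3219 bits
- The more "peaked" or concentrated a distribution, the lower its entropy

Entropies:
  H(A) = 2.3219 bits
  H(B) = 1.1018 bits
  H(C) = 1.9977 bits

Ranking: A > C > B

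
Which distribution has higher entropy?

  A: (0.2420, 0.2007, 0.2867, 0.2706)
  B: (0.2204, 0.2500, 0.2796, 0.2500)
B

Both distributions are close to uniform, making this a harder comparison.

H(A) = 1.9874 bits
H(B) = 1.9949 bits

The distribution closer to uniform has higher entropy.
Answer: B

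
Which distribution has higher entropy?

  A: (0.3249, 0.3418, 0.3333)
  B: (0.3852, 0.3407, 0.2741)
A

Both distributions are close to uniform, making this a harder comparison.

H(A) = 1.5847 bits
H(B) = 1.5712 bits

The distribution closer to uniform has higher entropy.
Answer: A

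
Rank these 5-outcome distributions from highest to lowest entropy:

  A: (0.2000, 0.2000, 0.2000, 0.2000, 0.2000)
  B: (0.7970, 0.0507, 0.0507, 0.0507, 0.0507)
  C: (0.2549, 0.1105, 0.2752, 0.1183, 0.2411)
A > C > B

Key insight: Entropy is maximized by uniform distributions and minimized by concentrated distributions.

- Uniform distributions have maximum entropy log₂(5) = 2.3219 bits
- The more "peaked" or concentrated a distribution, the lower its entropy

Entropies:
  H(A) = 2.3219 bits
  H(B) = 1.1339 bits
  H(C) = 2.2252 bits

Ranking: A > C > B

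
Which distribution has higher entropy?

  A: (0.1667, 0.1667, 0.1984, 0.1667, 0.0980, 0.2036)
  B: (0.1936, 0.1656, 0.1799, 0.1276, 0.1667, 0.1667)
B

Both distributions are close to uniform, making this a harder comparison.

H(A) = 2.5513 bits
H(B) = 2.5740 bits

The distribution closer to uniform has higher entropy.
Answer: B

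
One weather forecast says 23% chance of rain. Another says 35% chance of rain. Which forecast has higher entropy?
35% forecast

Treat each forecast as a Bernoulli distribution. Binary entropy is maximized at p=0.5 and falls off symmetrically toward 0 or 1. The 35% forecast is closer to 50%, so it is more uncertain. H(23%) ≈ 0.778 bits, H(35%) ≈ 0.934 bits.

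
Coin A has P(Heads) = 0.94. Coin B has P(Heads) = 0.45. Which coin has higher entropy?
B

For binary distributions, entropy is maximized at p=0.5 and decreases as p moves toward 0 or 1.

H(A) = H(0.94) = 0.3274 bits
H(B) = H(0.45) = 0.9928 bits

Distribution B (p=0.45) is closer to uniform (p=0.5), so it has higher entropy.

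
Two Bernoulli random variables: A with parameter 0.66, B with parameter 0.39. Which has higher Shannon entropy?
B

For binary distributions, entropy is maximized at p=0.5 and decreases as p moves toward 0 or 1.

H(A) = H(0.66) = 0.9248 bits
H(B) = H(0.39) = 0.9648 bits

Distribution B (p=0.39) is closer to uniform (p=0.5), so it has higher entropy.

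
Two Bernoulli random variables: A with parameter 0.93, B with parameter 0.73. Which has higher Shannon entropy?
B

For binary distributions, entropy is maximized at p=0.5 and decreases as p moves toward 0 or 1.

H(A) = H(0.93) = 0.3659 bits
H(B) = H(0.73) = 0.8415 bits

Distribution B (p=0.73) is closer to uniform (p=0.5), so it has higher entropy.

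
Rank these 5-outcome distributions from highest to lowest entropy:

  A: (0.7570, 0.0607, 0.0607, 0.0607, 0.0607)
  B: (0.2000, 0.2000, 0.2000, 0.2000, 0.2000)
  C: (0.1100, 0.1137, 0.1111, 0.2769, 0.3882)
B > C > A

Key insight: Entropy is maximized by uniform distributions and minimized by concentrated distributions.

- Uniform distributions have maximum entropy log₂(5) = 2.3219 bits
- The more "peaked" or concentrated a distribution, the lower its entropy

Entropies:
  H(A) = 1.2860 bits
  H(B) = 2.3219 bits
  H(C) = 2.1022 bits

Ranking: B > C > A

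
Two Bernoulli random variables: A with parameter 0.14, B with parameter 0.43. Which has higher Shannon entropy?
B

For binary distributions, entropy is maximized at p=0.5 and decreases as p moves toward 0 or 1.

H(A) = H(0.14) = 0.5842 bits
H(B) = H(0.43) = 0.9858 bits

Distribution B (p=0.43) is closer to uniform (p=0.5), so it has higher entropy.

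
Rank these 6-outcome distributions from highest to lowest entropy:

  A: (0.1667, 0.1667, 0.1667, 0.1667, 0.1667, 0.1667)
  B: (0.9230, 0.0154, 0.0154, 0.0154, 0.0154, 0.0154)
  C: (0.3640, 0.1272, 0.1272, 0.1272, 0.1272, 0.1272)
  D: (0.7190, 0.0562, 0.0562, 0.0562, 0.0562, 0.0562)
A > C > D > B

Key insight: Entropy is maximized by uniform distributions and minimized by concentrated distributions.

Entropies:
  H(A) = 2.5850 bits
  H(B) = 0.5703 bits
  H(C) = 2.4227 bits
  H(D) = 1.5093 bits

Ranking: A > C > D > B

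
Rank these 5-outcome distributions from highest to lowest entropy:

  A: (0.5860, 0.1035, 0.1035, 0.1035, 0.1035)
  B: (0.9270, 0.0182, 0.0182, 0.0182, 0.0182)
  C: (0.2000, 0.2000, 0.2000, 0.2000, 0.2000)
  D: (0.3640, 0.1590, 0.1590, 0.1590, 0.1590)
C > D > A > B

Key insight: Entropy is maximized by uniform distributions and minimized by concentrated distributions.

Entropies:
  H(A) = 1.8066 bits
  H(B) = 0.5230 bits
  H(C) = 2.3219 bits
  H(D) = 2.2180 bits

Ranking: C > D > A > B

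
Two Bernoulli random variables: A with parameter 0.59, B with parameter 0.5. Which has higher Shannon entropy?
B

For binary distributions, entropy is maximized at p=0.5 and decreases as p moves toward 0 or 1.

H(A) = H(0.59) = 0.9765 bits
H(B) = H(0.5) = 1.0000 bits

Distribution B (p=0.5) is closer to uniform (p=0.5), so it has higher entropy.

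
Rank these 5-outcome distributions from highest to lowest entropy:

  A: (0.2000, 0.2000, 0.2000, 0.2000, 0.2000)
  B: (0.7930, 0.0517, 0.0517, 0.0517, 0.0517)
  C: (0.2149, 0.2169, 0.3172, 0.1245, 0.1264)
A > C > B

Key insight: Entropy is maximized by uniform distributions and minimized by concentrated distributions.

- Uniform distributions have maximum entropy log₂(5) = 2.3219 bits
- The more "peaked" or concentrated a distribution, the lower its entropy

Entropies:
  H(A) = 2.3219 bits
  H(B) = 1.1497 bits
  H(C) = 2.2319 bits

Ranking: A > C > B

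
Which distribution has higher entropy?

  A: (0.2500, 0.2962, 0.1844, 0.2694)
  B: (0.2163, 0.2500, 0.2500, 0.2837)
B

Both distributions are close to uniform, making this a harder comparison.

H(A) = 1.9795 bits
H(B) = 1.9934 bits

The distribution closer to uniform has higher entropy.
Answer: B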